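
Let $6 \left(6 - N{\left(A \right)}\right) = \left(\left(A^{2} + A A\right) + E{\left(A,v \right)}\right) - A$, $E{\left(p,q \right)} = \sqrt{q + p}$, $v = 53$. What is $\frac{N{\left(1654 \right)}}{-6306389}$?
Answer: $\frac{2734871}{18919167} + \frac{\sqrt{1707}}{37838334} \approx 0.14456$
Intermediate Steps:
$E{\left(p,q \right)} = \sqrt{p + q}$
$N{\left(A \right)} = 6 - \frac{A^{2}}{3} - \frac{\sqrt{53 + A}}{6} + \frac{A}{6}$ ($N{\left(A \right)} = 6 - \frac{\left(\left(A^{2} + A A\right) + \sqrt{A + 53}\right) - A}{6} = 6 - \frac{\left(\left(A^{2} + A^{2}\right) + \sqrt{53 + A}\right) - A}{6} = 6 - \frac{\left(2 A^{2} + \sqrt{53 + A}\right) - A}{6} = 6 - \frac{\left(\sqrt{53 + A} + 2 A^{2}\right) - A}{6} = 6 - \frac{\sqrt{53 + A} - A + 2 A^{2}}{6} = 6 - \left(- \frac{A}{6} + \frac{A^{2}}{3} + \frac{\sqrt{53 + A}}{6}\right) = 6 - \frac{A^{2}}{3} - \frac{\sqrt{53 + A}}{6} + \frac{A}{6}$)
$\frac{N{\left(1654 \right)}}{-6306389} = \frac{6 - \frac{1654^{2}}{3} - \frac{\sqrt{53 + 1654}}{6} + \frac{1}{6} \cdot 1654}{-6306389} = \left(6 - \frac{2735716}{3} - \frac{\sqrt{1707}}{6} + \frac{827}{3}\right) \left(- \frac{1}{6306389}\right) = \left(- \frac{2734871}{3} - \frac{\sqrt{1707}}{6}\right) \left(- \frac{1}{6306389}\right) = \frac{2734871}{18919167} + \frac{\sqrt{1707}}{37838334}$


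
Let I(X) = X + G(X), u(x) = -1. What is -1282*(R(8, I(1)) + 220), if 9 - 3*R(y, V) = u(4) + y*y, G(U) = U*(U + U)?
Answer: -258964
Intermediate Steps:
G(U) = 2*U**2 (G(U) = U*(2*U) = 2*U**2)
I(X) = X + 2*X**2
R(y, V) = 10/3 - y**2/3 (R(y, V) = 3 - (-1 + y*y)/3 = 3 - (-1 + y**2)/3 = 3 + (1/3 - y**2/3) = 10/3 - y**2/3)
-1282*(R(8, I(1)) + 220) = -1282*((10/3 - 1/3*8**2) + 220) = -1282*((10/3 - 1/3*64) + 220) = -1282*((10/3 - 64/3) + 220) = -1282*(-18 + 220) = -1282*202 = -258964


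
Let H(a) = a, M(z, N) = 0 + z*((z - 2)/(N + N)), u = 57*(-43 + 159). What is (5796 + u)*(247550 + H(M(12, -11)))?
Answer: 3071532720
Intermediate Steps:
u = 6612 (u = 57*116 = 6612)
M(z, N) = z*(-2 + z)/(2*N) (M(z, N) = 0 + z*((-2 + z)/((2*N))) = 0 + z*((-2 + z)*(1/(2*N))) = 0 + z*((-2 + z)/(2*N)) = 0 + z*(-2 + z)/(2*N) = z*(-2 + z)/(2*N))
(5796 + u)*(247550 + H(M(12, -11))) = (5796 + 6612)*(247550 + (½)*12*(-2 + 12)/(-11)) = 12408*(247550 + (½)*12*(-1/11)*10) = 12408*(247550 - 60/11) = 12408*(2722990/11) = 3071532720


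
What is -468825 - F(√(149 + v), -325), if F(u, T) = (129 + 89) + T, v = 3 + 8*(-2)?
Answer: -468718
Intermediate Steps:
v = -13 (v = 3 - 16 = -13)
F(u, T) = 218 + T
-468825 - F(√(149 + v), -325) = -468825 - (218 - 325) = -468825 - 1*(-107) = -468825 + 107 = -468718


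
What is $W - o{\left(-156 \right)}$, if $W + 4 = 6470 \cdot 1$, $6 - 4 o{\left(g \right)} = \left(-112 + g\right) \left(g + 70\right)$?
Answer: $\frac{24453}{2} \approx 12227.0$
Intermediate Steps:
$o{\left(g \right)} = \frac{3}{2} - \frac{\left(-112 + g\right) \left(70 + g\right)}{4}$ ($o{\left(g \right)} = \frac{3}{2} - \frac{\left(-112 + g\right) \left(g + 70\right)}{4} = \frac{3}{2} - \frac{\left(-112 + g\right) \left(70 + g\right)}{4}$)
$W = 6466$ ($W = -4 + 6470 \cdot 1 = -4 + 6470 = 6466$)
$W - o{\left(-156 \right)} = 6466 - \left(\frac{3923}{2} - \frac{\left(-156\right)^{2}}{4} + \frac{21}{2} \left(-156\right)\right) = 6466 - \left(\frac{3923}{2} - 6084 - 1638\right) = 6466 - - \frac{11521}{2} = 6466 + \frac{11521}{2} = \frac{24453}{2}$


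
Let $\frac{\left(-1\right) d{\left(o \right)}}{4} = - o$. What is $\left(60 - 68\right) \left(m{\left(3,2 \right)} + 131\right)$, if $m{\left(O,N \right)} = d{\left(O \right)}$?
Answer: $-1144$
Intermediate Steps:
$d{\left(o \right)} = 4 o$ ($d{\left(o \right)} = - 4 \left(- o\right) = 4 o$)
$m{\left(O,N \right)} = 4 O$
$\left(60 - 68\right) \left(m{\left(3,2 \right)} + 131\right) = \left(60 - 68\right) \left(4 \cdot 3 + 131\right) = - 8 \left(12 + 131\right) = \left(-8\right) 143 = -1144$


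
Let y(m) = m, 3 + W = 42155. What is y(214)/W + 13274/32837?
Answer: 283276383/692072612 ≈ 0.40932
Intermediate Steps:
W = 42152 (W = -3 + 42155 = 42152)
y(214)/W + 13274/32837 = 214/42152 + 13274/32837 = 214*(1/42152) + 13274*(1/32837) = 107/21076 + 13274/32837 = 283276383/692072612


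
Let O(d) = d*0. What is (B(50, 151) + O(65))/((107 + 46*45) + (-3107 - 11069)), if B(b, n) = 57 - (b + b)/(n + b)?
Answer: -11357/2411799 ≈ -0.0047089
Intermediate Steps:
O(d) = 0
B(b, n) = 57 - 2*b/(b + n)
(B(50, 151) + O(65))/((107 + 46*45) + (-3107 - 11069)) = ((55*50 + 57*151)/(50 + 151) + 0)/((107 + 46*45) + (-3107 - 11069)) = ((2750 + 8607)/201 + 0)/((107 + 2070) - 14176) = ((1/201)*11357 + 0)/(2177 - 14176) = (11357/201 + 0)/(-11999) = (11357/201)*(-1/11999) = -11357/2411799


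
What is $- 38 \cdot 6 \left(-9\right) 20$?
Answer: $41040$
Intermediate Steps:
$- 38 \cdot 6 \left(-9\right) 20 = \left(-38\right) \left(-54\right) 20 = 2052 \cdot 20 = 41040$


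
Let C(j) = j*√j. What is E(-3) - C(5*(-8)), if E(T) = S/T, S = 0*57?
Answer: 80*I*√10 ≈ 252.98*I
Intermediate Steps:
C(j) = j^(3/2)
S = 0
E(T) = 0 (E(T) = 0/T = 0)
E(-3) - C(5*(-8)) = 0 - (5*(-8))^(3/2) = 0 - (-40)^(3/2) = 0 - (-80)*I*√10 = 0 + 80*I*√10 = 80*I*√10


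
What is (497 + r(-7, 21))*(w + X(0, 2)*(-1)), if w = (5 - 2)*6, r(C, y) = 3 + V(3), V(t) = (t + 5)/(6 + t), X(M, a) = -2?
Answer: 90160/9 ≈ 10018.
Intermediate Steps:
V(t) = (5 + t)/(6 + t)
r(C, y) = 35/9 (r(C, y) = 3 + (5 + 3)/(6 + 3) = 3 + 8/9 = 35/9)
w = 18 (w = 3*6 = 18)
(497 + r(-7, 21))*(w + X(0, 2)*(-1)) = (497 + 35/9)*(18 - 2*(-1)) = 4508*(18 + 2)/9 = (4508/9)*20 = 90160/9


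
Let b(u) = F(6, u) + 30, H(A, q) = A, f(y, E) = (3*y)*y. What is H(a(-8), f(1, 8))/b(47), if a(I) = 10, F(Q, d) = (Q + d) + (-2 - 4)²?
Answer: 10/119 ≈ 0.084034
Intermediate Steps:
f(y, E) = 3*y²
F(Q, d) = 36 + Q + d (F(Q, d) = (Q + d) + (-6)² = (Q + d) + 36 = 36 + Q + d)
b(u) = 72 + u (b(u) = (36 + 6 + u) + 30 = (42 + u) + 30 = 72 + u)
H(a(-8), f(1, 8))/b(47) = 10/(72 + 47) = 10/119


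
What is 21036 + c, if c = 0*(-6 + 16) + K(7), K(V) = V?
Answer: 21043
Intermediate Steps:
c = 7 (c = 0*(-6 + 16) + 7 = 0*10 + 7 = 0 + 7 = 7)
21036 + c = 21036 + 7 = 21043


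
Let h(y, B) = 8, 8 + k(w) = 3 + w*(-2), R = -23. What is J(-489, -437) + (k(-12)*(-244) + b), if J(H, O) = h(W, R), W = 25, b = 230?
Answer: -4398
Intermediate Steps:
k(w) = -5 - 2*w (k(w) = -8 + (3 + w*(-2)) = -8 + (3 - 2*w) = -5 - 2*w)
J(H, O) = 8
J(-489, -437) + (k(-12)*(-244) + b) = 8 + ((-5 - 2*(-12))*(-244) + 230) = 8 + ((-5 + 24)*(-244) + 230) = 8 + (19*(-244) + 230) = 8 + (-4636 + 230) = 8 - 4406 = -4398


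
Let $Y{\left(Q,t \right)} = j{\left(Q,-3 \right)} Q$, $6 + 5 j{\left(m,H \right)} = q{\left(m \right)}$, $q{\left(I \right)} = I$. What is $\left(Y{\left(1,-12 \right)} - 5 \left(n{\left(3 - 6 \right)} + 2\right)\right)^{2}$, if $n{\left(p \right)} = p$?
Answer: $16$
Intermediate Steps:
$j{\left(m,H \right)} = - \frac{6}{5} + \frac{m}{5}$
$Y{\left(Q,t \right)} = Q \left(- \frac{6}{5} + \frac{Q}{5}\right)$ ($Y{\left(Q,t \right)} = \left(- \frac{6}{5} + \frac{Q}{5}\right) Q = Q \left(- \frac{6}{5} + \frac{Q}{5}\right)$)
$\left(Y{\left(1,-12 \right)} - 5 \left(n{\left(3 - 6 \right)} + 2\right)\right)^{2} = \left(\frac{1}{5} \cdot 1 \left(-6 + 1\right) - 5 \left(\left(3 - 6\right) + 2\right)\right)^{2} = \left(\frac{1}{5} \cdot 1 \left(-5\right) - 5 \left(\left(3 - 6\right) + 2\right)\right)^{2} = \left(-1 - 5 \left(-3 + 2\right)\right)^{2} = \left(-1 - -5\right)^{2} = \left(-1 + 5\right)^{2} = 4^{2} = 16$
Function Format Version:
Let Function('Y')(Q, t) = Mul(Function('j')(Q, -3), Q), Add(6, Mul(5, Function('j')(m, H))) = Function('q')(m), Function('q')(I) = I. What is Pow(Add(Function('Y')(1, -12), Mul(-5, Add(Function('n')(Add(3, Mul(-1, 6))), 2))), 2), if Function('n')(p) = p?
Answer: 16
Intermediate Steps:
Function('j')(m, H) = Add(Rational(-6, 5), Mul(Rational(1, 5), m))
Function('Y')(Q, t) = Mul(Q, Add(Rational(-6, 5), Mul(Rational(1, 5), Q))) (Function('Y')(Q, t) = Mul(Add(Rational(-6, 5), Mul(Rational(1, 5), Q)), Q) = Mul(Q, Add(Rational(-6, 5), Mul(Rational(1, 5), Q))))
Pow(Add(Function('Y')(1, -12), Mul(-5, Add(Function('n')(Add(3, Mul(-1, 6))), 2))), 2) = Pow(Add(Mul(Rational(1, 5), 1, Add(-6, 1)), Mul(-5, Add(Add(3, Mul(-1, 6)), 2))), 2) = Pow(Add(Mul(Rational(1, 5), 1, -5), Mul(-5, Add(Add(3, -6), 2))), 2) = Pow(Add(-1, Mul(-5, Add(-3, 2))), 2) = Pow(Add(-1, Mul(-5, -1)), 2) = Pow(Add(-1, 5), 2) = Pow(4, 2) = 16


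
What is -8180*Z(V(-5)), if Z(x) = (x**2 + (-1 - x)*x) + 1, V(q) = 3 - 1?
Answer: 8180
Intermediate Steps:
V(q) = 2
Z(x) = 1 + x**2 + x*(-1 - x) (Z(x) = (x**2 + x*(-1 - x)) + 1 = 1 + x**2 + x*(-1 - x))
-8180*Z(V(-5)) = -8180*(1 - 1*2) = -8180*(1 - 2) = -8180*(-1) = 8180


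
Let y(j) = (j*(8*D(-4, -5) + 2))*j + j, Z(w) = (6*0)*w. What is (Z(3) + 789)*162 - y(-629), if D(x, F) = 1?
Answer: -3827963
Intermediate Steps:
Z(w) = 0 (Z(w) = 0*w = 0)
y(j) = j + 10*j**2 (y(j) = (j*(8*1 + 2))*j + j = (j*(8 + 2))*j + j = (j*10)*j + j = (10*j)*j + j = 10*j**2 + j = j + 10*j**2)
(Z(3) + 789)*162 - y(-629) = (0 + 789)*162 - (-629)*(1 + 10*(-629)) = 789*162 - (-629)*(1 - 6290) = 127818 - (-629)*(-6289) = 127818 - 1*3955781 = 127818 - 3955781 = -3827963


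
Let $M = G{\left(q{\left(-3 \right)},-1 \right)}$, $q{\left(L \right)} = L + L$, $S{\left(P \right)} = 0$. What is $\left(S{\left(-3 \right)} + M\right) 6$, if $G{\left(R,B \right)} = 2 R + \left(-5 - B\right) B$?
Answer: $-48$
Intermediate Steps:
$q{\left(L \right)} = 2 L$
$G{\left(R,B \right)} = 2 R + B \left(-5 - B\right)$
$M = -8$ ($M = - \left(-1\right)^{2} - -5 + 2 \cdot 2 \left(-3\right) = \left(-1\right) 1 + 5 + 2 \left(-6\right) = -1 + 5 - 12 = -8$)
$\left(S{\left(-3 \right)} + M\right) 6 = \left(0 - 8\right) 6 = \left(-8\right) 6 = -48$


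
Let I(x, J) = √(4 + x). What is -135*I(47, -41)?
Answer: -135*√51 ≈ -964.09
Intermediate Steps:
-135*I(47, -41) = -135*√(4 + 47) = -135*√51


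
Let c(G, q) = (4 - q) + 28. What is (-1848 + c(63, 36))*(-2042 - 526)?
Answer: 4755936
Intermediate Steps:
c(G, q) = 32 - q
(-1848 + c(63, 36))*(-2042 - 526) = (-1848 + (32 - 1*36))*(-2042 - 526) = (-1848 + (32 - 36))*(-2568) = (-1848 - 4)*(-2568) = -1852*(-2568) = 4755936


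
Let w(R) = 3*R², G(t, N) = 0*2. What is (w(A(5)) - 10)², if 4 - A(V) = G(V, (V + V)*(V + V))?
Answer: 1444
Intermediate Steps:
G(t, N) = 0
A(V) = 4 (A(V) = 4 - 1*0 = 4 + 0 = 4)
(w(A(5)) - 10)² = (3*4² - 10)² = (3*16 - 10)² = (48 - 10)² = 38² = 1444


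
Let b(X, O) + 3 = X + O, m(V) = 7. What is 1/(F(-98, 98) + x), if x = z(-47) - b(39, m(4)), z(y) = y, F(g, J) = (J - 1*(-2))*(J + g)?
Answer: -1/90 ≈ -0.011111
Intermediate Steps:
F(g, J) = (2 + J)*(J + g) (F(g, J) = (J + 2)*(J + g) = (2 + J)*(J + g))
b(X, O) = -3 + O + X (b(X, O) = -3 + (X + O) = -3 + (O + X) = -3 + O + X)
x = -90 (x = -47 - (-3 + 7 + 39) = -47 - 1*43 = -47 - 43 = -90)
1/(F(-98, 98) + x) = 1/((98**2 + 2*98 + 2*(-98) + 98*(-98)) - 90) = 1/((9604 + 196 - 196 - 9604) - 90) = 1/(0 - 90) = 1/(-90) = -1/90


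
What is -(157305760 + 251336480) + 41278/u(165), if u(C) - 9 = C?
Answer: -35551854241/87 ≈ -4.0864e+8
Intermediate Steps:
u(C) = 9 + C
-(157305760 + 251336480) + 41278/u(165) = -(157305760 + 251336480) + 41278/(9 + 165) = -24160/(1/((67 + 10403) + 6444)) + 41278/174 = -24160/(1/(10470 + 6444)) + 41278*(1/174) = -24160/(1/16914) + 20639/87 = -24160/1/16914 + 20639/87 = -24160*16914 + 20639/87 = -408642240 + 20639/87 = -35551854241/87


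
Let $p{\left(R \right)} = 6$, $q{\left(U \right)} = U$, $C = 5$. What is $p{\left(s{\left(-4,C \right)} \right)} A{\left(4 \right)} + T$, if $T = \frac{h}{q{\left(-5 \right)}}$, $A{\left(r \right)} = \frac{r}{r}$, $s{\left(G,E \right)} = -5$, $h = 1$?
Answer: $\frac{29}{5} \approx 5.8$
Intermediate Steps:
$A{\left(r \right)} = 1$
$T = - \frac{1}{5}$ ($T = 1 \frac{1}{-5} = 1 \left(- \frac{1}{5}\right) = - \frac{1}{5} \approx -0.2$)
$p{\left(s{\left(-4,C \right)} \right)} A{\left(4 \right)} + T = 6 \cdot 1 - \frac{1}{5} = 6 - \frac{1}{5} = \frac{29}{5}$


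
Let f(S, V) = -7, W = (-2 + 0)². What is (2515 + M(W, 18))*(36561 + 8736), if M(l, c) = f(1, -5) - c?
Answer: 112789530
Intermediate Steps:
W = 4 (W = (-2)² = 4)
M(l, c) = -7 - c
(2515 + M(W, 18))*(36561 + 8736) = (2515 + (-7 - 1*18))*(36561 + 8736) = (2515 + (-7 - 18))*45297 = (2515 - 25)*45297 = 2490*45297 = 112789530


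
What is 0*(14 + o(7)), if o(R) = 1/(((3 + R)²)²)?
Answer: 0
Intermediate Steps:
o(R) = (3 + R)⁻⁴ (o(R) = 1/((3 + R)⁴) = (3 + R)⁻⁴)
0*(14 + o(7)) = 0*(14 + (3 + 7)⁻⁴) = 0*(14 + 10⁻⁴) = 0*(14 + 1/10000) = 0*(140001/10000) = 0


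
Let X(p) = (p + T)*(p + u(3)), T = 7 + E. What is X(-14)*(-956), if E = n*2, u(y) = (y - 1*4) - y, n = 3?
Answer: -17208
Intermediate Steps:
u(y) = -4 (u(y) = (y - 4) - y = (-4 + y) - y = -4)
E = 6 (E = 3*2 = 6)
T = 13 (T = 7 + 6 = 13)
X(p) = (-4 + p)*(13 + p) (X(p) = (p + 13)*(p - 4) = (13 + p)*(-4 + p) = (-4 + p)*(13 + p))
X(-14)*(-956) = (-52 + (-14)² + 9*(-14))*(-956) = (-52 + 196 - 126)*(-956) = 18*(-956) = -17208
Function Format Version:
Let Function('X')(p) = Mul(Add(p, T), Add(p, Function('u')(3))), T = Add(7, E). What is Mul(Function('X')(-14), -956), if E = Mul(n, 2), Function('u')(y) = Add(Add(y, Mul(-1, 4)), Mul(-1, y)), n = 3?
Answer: -17208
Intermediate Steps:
Function('u')(y) = -4 (Function('u')(y) = Add(Add(y, -4), Mul(-1, y)) = Add(Add(-4, y), Mul(-1, y)) = -4)
E = 6 (E = Mul(3, 2) = 6)
T = 13 (T = Add(7, 6) = 13)
Function('X')(p) = Mul(Add(-4, p), Add(13, p)) (Function('X')(p) = Mul(Add(p, 13), Add(p, -4)) = Mul(Add(13, p), Add(-4, p)) = Mul(Add(-4, p), Add(13, p)))
Mul(Function('X')(-14), -956) = Mul(Add(-52, Pow(-14, 2), Mul(9, -14)), -956) = Mul(Add(-52, 196, -126), -956) = Mul(18, -956) = -17208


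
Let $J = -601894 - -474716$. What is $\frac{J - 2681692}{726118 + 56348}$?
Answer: $- \frac{468145}{130411} \approx -3.5898$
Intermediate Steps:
$J = -127178$ ($J = -601894 + 474716 = -127178$)
$\frac{J - 2681692}{726118 + 56348} = \frac{-127178 - 2681692}{726118 + 56348} = - \frac{2808870}{782466} = \left(-2808870\right) \frac{1}{782466} = - \frac{468145}{130411}$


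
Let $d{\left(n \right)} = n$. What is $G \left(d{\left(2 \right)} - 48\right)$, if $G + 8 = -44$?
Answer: $2392$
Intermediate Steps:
$G = -52$ ($G = -8 - 44 = -52$)
$G \left(d{\left(2 \right)} - 48\right) = - 52 \left(2 - 48\right) = \left(-52\right) \left(-46\right) = 2392$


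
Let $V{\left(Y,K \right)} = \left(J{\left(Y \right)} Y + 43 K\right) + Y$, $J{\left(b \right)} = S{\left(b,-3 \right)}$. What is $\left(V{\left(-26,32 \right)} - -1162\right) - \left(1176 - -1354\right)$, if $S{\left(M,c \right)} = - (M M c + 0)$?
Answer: $-52746$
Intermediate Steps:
$S{\left(M,c \right)} = - c M^{2}$ ($S{\left(M,c \right)} = - (M^{2} c + 0) = - (c M^{2} + 0) = - c M^{2}$)
$J{\left(b \right)} = 3 b^{2}$ ($J{\left(b \right)} = \left(-1\right) \left(-3\right) b^{2} = 3 b^{2}$)
$V{\left(Y,K \right)} = Y + 3 Y^{3} + 43 K$ ($V{\left(Y,K \right)} = \left(3 Y^{2} Y + 43 K\right) + Y = \left(3 Y^{3} + 43 K\right) + Y = Y + 3 Y^{3} + 43 K$)
$\left(V{\left(-26,32 \right)} - -1162\right) - \left(1176 - -1354\right) = \left(\left(-26 + 3 \left(-26\right)^{3} + 43 \cdot 32\right) - -1162\right) - \left(1176 - -1354\right) = \left(\left(-26 + 3 \left(-17576\right) + 1376\right) + 1162\right) - \left(1176 + 1354\right) = \left(\left(-26 - 52728 + 1376\right) + 1162\right) - 2530 = \left(-51378 + 1162\right) - 2530 = -50216 - 2530 = -52746$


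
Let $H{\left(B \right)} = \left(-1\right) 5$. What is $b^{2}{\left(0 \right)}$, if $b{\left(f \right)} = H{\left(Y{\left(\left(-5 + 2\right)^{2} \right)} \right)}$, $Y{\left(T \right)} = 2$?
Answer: $25$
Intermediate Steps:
$H{\left(B \right)} = -5$
$b{\left(f \right)} = -5$
$b^{2}{\left(0 \right)} = \left(-5\right)^{2} = 25$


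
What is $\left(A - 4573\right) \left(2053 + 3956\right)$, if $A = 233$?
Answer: $-26079060$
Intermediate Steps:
$\left(A - 4573\right) \left(2053 + 3956\right) = \left(233 - 4573\right) \left(2053 + 3956\right) = \left(-4340\right) 6009 = -26079060$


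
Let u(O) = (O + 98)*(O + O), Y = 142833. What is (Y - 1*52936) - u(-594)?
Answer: -499351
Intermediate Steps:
u(O) = 2*O*(98 + O) (u(O) = (98 + O)*(2*O) = 2*O*(98 + O))
(Y - 1*52936) - u(-594) = (142833 - 1*52936) - 2*(-594)*(98 - 594) = (142833 - 52936) - 2*(-594)*(-496) = 89897 - 1*589248 = 89897 - 589248 = -499351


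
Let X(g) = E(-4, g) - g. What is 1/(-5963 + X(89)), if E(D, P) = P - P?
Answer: -1/6052 ≈ -0.00016523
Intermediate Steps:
E(D, P) = 0
X(g) = -g (X(g) = 0 - g = -g)
1/(-5963 + X(89)) = 1/(-5963 - 1*89) = 1/(-5963 - 89) = 1/(-6052) = -1/6052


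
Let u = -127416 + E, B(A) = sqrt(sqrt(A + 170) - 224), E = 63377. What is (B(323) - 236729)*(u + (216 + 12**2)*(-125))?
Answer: 25812693431 - 109039*sqrt(-224 + sqrt(493)) ≈ 2.5813e+10 - 1.549e+6*I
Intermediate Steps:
B(A) = sqrt(-224 + sqrt(170 + A)) (B(A) = sqrt(sqrt(170 + A) - 224) = sqrt(-224 + sqrt(170 + A)))
u = -64039 (u = -127416 + 63377 = -64039)
(B(323) - 236729)*(u + (216 + 12**2)*(-125)) = (sqrt(-224 + sqrt(170 + 323)) - 236729)*(-64039 + (216 + 12**2)*(-125)) = (sqrt(-224 + sqrt(493)) - 236729)*(-64039 + (216 + 144)*(-125)) = (-236729 + sqrt(-224 + sqrt(493)))*(-64039 + 360*(-125)) = (-236729 + sqrt(-224 + sqrt(493)))*(-64039 - 45000) = (-236729 + sqrt(-224 + sqrt(493)))*(-109039) = 25812693431 - 109039*sqrt(-224 + sqrt(493))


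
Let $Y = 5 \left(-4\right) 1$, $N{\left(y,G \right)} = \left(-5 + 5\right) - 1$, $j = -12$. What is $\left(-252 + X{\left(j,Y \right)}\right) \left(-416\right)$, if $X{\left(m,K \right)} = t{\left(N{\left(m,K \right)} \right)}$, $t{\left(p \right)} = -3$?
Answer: $106080$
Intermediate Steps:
$N{\left(y,G \right)} = -1$ ($N{\left(y,G \right)} = 0 - 1 = -1$)
$Y = -20$ ($Y = \left(-20\right) 1 = -20$)
$X{\left(m,K \right)} = -3$
$\left(-252 + X{\left(j,Y \right)}\right) \left(-416\right) = \left(-252 - 3\right) \left(-416\right) = \left(-255\right) \left(-416\right) = 106080$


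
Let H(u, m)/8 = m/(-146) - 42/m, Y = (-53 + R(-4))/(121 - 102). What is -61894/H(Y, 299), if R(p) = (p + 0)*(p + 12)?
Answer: 675480169/191066 ≈ 3535.3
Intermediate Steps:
R(p) = p*(12 + p)
Y = -85/19 (Y = (-53 - 4*(12 - 4))/(121 - 102) = (-53 - 4*8)/19 = (-53 - 32)*(1/19) = -85*1/19 = -85/19 ≈ -4.4737)
H(u, m) = -336/m - 4*m/73 (H(u, m) = 8*(m/(-146) - 42/m) = 8*(m*(-1/146) - 42/m) = 8*(-m/146 - 42/m) = 8*(-42/m - m/146) = -336/m - 4*m/73)
-61894/H(Y, 299) = -61894/(-336/299 - 4/73*299) = -61894/(-336*1/299 - 1196/73) = -61894/(-336/299 - 1196/73) = -61894/(-382132/21827) = -61894*(-21827/382132) = 675480169/191066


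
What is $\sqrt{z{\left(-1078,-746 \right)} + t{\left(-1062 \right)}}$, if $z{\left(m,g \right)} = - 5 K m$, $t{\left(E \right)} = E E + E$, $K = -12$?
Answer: $\sqrt{1062102} \approx 1030.6$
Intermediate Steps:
$t{\left(E \right)} = E + E^{2}$ ($t{\left(E \right)} = E^{2} + E = E + E^{2}$)
$z{\left(m,g \right)} = 60 m$ ($z{\left(m,g \right)} = \left(-5\right) \left(-12\right) m = 60 m$)
$\sqrt{z{\left(-1078,-746 \right)} + t{\left(-1062 \right)}} = \sqrt{60 \left(-1078\right) - 1062 \left(1 - 1062\right)} = \sqrt{-64680 - -1126782} = \sqrt{-64680 + 1126782} = \sqrt{1062102}$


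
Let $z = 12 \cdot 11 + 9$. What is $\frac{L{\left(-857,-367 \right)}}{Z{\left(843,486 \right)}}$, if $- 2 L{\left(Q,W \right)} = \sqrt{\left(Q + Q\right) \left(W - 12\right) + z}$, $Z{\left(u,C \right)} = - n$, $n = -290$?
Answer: $- \frac{\sqrt{649747}}{580} \approx -1.3898$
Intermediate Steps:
$z = 141$ ($z = 132 + 9 = 141$)
$Z{\left(u,C \right)} = 290$ ($Z{\left(u,C \right)} = \left(-1\right) \left(-290\right) = 290$)
$L{\left(Q,W \right)} = - \frac{\sqrt{141 + 2 Q \left(-12 + W\right)}}{2}$ ($L{\left(Q,W \right)} = - \frac{\sqrt{\left(Q + Q\right) \left(W - 12\right) + 141}}{2} = - \frac{\sqrt{2 Q \left(-12 + W\right) + 141}}{2} = - \frac{\sqrt{141 + 2 Q \left(-12 + W\right)}}{2}$)
$\frac{L{\left(-857,-367 \right)}}{Z{\left(843,486 \right)}} = \frac{\left(- \frac{1}{2}\right) \sqrt{141 - -20568 + 2 \left(-857\right) \left(-367\right)}}{290} = - \frac{\sqrt{141 + 20568 + 629038}}{2} \cdot \frac{1}{290} = - \frac{\sqrt{649747}}{2} \cdot \frac{1}{290} = - \frac{\sqrt{649747}}{580}$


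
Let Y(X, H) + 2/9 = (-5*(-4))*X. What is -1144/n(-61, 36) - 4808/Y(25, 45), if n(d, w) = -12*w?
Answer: -846737/121446 ≈ -6.9721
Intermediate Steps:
Y(X, H) = -2/9 + 20*X (Y(X, H) = -2/9 + (-5*(-4))*X = -2/9 + 20*X)
-1144/n(-61, 36) - 4808/Y(25, 45) = -1144/((-12*36)) - 4808/(-2/9 + 20*25) = -1144/(-432) - 4808/(-2/9 + 500) = -1144*(-1/432) - 4808/4498/9 = 143/54 - 4808*9/4498 = 143/54 - 21636/2249 = -846737/121446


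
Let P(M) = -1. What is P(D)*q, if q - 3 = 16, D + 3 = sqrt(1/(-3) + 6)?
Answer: -19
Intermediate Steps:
D = -3 + sqrt(51)/3 (D = -3 + sqrt(1/(-3) + 6) = -3 + sqrt(-1/3 + 6) = -3 + sqrt(17/3) = -3 + sqrt(51)/3 ≈ -0.61952)
q = 19 (q = 3 + 16 = 19)
P(D)*q = -1*19 = -19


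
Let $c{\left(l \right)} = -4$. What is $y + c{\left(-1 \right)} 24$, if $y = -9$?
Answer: $-105$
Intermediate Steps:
$y + c{\left(-1 \right)} 24 = -9 - 96 = -105$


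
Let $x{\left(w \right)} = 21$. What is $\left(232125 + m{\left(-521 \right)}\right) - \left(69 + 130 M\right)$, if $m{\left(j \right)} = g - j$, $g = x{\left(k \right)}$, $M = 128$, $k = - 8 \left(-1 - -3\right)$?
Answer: $215958$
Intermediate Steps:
$k = -16$ ($k = - 8 \left(-1 + 3\right) = \left(-8\right) 2 = -16$)
$g = 21$
$m{\left(j \right)} = 21 - j$
$\left(232125 + m{\left(-521 \right)}\right) - \left(69 + 130 M\right) = \left(232125 + \left(21 - -521\right)\right) - 16709 = \left(232125 + \left(21 + 521\right)\right) - 16709 = \left(232125 + 542\right) - 16709 = 232667 - 16709 = 215958$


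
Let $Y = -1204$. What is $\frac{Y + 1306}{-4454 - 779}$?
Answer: $- \frac{102}{5233} \approx -0.019492$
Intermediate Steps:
$\frac{Y + 1306}{-4454 - 779} = \frac{-1204 + 1306}{-4454 - 779} = \frac{102}{-5233} = 102 \left(- \frac{1}{5233}\right) = - \frac{102}{5233}$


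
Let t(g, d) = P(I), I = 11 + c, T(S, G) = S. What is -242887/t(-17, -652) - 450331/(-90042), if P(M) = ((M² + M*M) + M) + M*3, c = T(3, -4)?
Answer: -10834141483/20169408 ≈ -537.16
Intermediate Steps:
c = 3
I = 14 (I = 11 + 3 = 14)
P(M) = 2*M² + 4*M (P(M) = ((M² + M²) + M) + 3*M = (2*M² + M) + 3*M = (M + 2*M²) + 3*M = 2*M² + 4*M)
t(g, d) = 448 (t(g, d) = 2*14*(2 + 14) = 2*14*16 = 448)
-242887/t(-17, -652) - 450331/(-90042) = -242887/448 - 450331/(-90042) = -242887*1/448 - 450331*(-1/90042) = -242887/448 + 450331/90042 = -10834141483/20169408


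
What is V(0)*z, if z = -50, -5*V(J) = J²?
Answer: 0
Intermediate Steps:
V(J) = -J²/5
V(0)*z = -⅕*0²*(-50) = -⅕*0*(-50) = 0*(-50) = 0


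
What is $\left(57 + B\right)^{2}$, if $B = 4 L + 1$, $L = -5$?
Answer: $1444$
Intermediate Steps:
$B = -19$ ($B = 4 \left(-5\right) + 1 = -20 + 1 = -19$)
$\left(57 + B\right)^{2} = \left(57 - 19\right)^{2} = 38^{2} = 1444$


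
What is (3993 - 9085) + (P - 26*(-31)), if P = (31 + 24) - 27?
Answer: -4258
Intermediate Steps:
P = 28 (P = 55 - 27 = 28)
(3993 - 9085) + (P - 26*(-31)) = (3993 - 9085) + (28 - 26*(-31)) = -5092 + (28 + 806) = -5092 + 834 = -4258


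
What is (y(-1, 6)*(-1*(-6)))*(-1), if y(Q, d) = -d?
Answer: 36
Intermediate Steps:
(y(-1, 6)*(-1*(-6)))*(-1) = ((-1*6)*(-1*(-6)))*(-1) = -6*6*(-1) = -36*(-1) = 36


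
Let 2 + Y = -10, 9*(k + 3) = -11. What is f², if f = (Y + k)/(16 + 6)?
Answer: 5329/9801 ≈ 0.54372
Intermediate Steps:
k = -38/9 (k = -3 + (⅑)*(-11) = -3 - 11/9 = -38/9 ≈ -4.2222)
Y = -12 (Y = -2 - 10 = -12)
f = -73/99 (f = (-12 - 38/9)/(16 + 6) = -146/9/22 = -146/9*1/22 = -73/99 ≈ -0.73737)
f² = (-73/99)² = 5329/9801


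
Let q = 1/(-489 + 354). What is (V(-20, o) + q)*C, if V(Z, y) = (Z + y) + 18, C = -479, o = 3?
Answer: -64186/135 ≈ -475.45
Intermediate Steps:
q = -1/135 (q = 1/(-135) = -1/135 ≈ -0.0074074)
V(Z, y) = 18 + Z + y
(V(-20, o) + q)*C = ((18 - 20 + 3) - 1/135)*(-479) = (1 - 1/135)*(-479) = (134/135)*(-479) = -64186/135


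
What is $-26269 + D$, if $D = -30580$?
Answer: $-56849$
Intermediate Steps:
$-26269 + D = -26269 - 30580 = -56849$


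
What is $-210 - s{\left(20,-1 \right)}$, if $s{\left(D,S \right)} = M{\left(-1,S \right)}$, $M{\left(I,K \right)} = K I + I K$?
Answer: $-212$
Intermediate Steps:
$M{\left(I,K \right)} = 2 I K$ ($M{\left(I,K \right)} = I K + I K = 2 I K$)
$s{\left(D,S \right)} = - 2 S$ ($s{\left(D,S \right)} = 2 \left(-1\right) S = - 2 S$)
$-210 - s{\left(20,-1 \right)} = -210 - \left(-2\right) \left(-1\right) = -210 - 2 = -212$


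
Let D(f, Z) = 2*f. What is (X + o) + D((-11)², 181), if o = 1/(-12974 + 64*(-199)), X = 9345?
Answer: 246481769/25710 ≈ 9587.0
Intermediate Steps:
o = -1/25710 (o = 1/(-12974 - 12736) = 1/(-25710) = -1/25710 ≈ -3.8895e-5)
(X + o) + D((-11)², 181) = (9345 - 1/25710) + 2*(-11)² = 240259949/25710 + 2*121 = 240259949/25710 + 242 = 246481769/25710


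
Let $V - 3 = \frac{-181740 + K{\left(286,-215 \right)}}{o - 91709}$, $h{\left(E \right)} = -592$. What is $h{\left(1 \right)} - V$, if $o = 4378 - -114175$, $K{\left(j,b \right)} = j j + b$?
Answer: $- \frac{15872021}{26844} \approx -591.27$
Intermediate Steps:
$K{\left(j,b \right)} = b + j^{2}$ ($K{\left(j,b \right)} = j^{2} + b = b + j^{2}$)
$o = 118553$ ($o = 4378 + 114175 = 118553$)
$V = - \frac{19627}{26844}$ ($V = 3 + \frac{-181740 - \left(215 - 286^{2}\right)}{118553 - 91709} = 3 + \frac{-181740 + \left(-215 + 81796\right)}{26844} = 3 + \left(-181740 + 81581\right) \frac{1}{26844} = 3 - \frac{100159}{26844} = - \frac{19627}{26844} \approx -0.73115$)
$h{\left(1 \right)} - V = -592 - - \frac{19627}{26844} = -592 + \frac{19627}{26844} = - \frac{15872021}{26844}$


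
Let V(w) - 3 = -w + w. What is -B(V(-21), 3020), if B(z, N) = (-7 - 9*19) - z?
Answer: 181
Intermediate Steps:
V(w) = 3 (V(w) = 3 + (-w + w) = 3 + 0 = 3)
B(z, N) = -178 - z (B(z, N) = (-7 - 171) - z = -178 - z)
-B(V(-21), 3020) = -(-178 - 1*3) = -(-178 - 3) = -1*(-181) = 181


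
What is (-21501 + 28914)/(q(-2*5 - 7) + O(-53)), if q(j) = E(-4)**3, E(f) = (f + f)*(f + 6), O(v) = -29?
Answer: -2471/1375 ≈ -1.7971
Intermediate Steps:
E(f) = 2*f*(6 + f) (E(f) = (2*f)*(6 + f) = 2*f*(6 + f))
q(j) = -4096 (q(j) = (2*(-4)*(6 - 4))**3 = (2*(-4)*2)**3 = (-16)**3 = -4096)
(-21501 + 28914)/(q(-2*5 - 7) + O(-53)) = (-21501 + 28914)/(-4096 - 29) = 7413/(-4125) = 7413*(-1/4125) = -2471/1375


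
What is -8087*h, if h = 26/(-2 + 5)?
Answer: -210262/3 ≈ -70087.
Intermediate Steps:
h = 26/3 ≈ 8.6667
-8087*h = -8087*26/3 = -210262/3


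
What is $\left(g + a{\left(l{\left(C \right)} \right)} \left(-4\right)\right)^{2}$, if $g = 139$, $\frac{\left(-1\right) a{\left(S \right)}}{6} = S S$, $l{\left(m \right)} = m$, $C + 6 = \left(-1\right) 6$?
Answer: $12924025$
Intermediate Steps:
$C = -12$ ($C = -6 - 6 = -12$)
$a{\left(S \right)} = - 6 S^{2}$ ($a{\left(S \right)} = - 6 S S = - 6 S^{2}$)
$\left(g + a{\left(l{\left(C \right)} \right)} \left(-4\right)\right)^{2} = \left(139 + - 6 \left(-12\right)^{2} \left(-4\right)\right)^{2} = \left(139 + \left(-6\right) 144 \left(-4\right)\right)^{2} = \left(139 - -3456\right)^{2} = \left(139 + 3456\right)^{2} = 3595^{2} = 12924025$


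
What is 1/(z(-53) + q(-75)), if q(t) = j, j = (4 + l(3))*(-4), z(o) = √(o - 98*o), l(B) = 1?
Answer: 20/4741 + √5141/4741 ≈ 0.019342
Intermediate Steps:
z(o) = √97*√(-o) (z(o) = √(-97*o) = √97*√(-o))
j = -20 (j = (4 + 1)*(-4) = 5*(-4) = -20)
q(t) = -20
1/(z(-53) + q(-75)) = 1/(√97*√(-1*(-53)) - 20) = 1/(√97*√53 - 20) = 1/(√5141 - 20) = 1/(-20 + √5141)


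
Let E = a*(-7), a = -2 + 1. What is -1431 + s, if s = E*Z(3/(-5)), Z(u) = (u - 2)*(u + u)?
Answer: -35229/25 ≈ -1409.2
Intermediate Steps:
a = -1
Z(u) = 2*u*(-2 + u) (Z(u) = (-2 + u)*(2*u) = 2*u*(-2 + u))
E = 7 (E = -1*(-7) = 7)
s = 546/25 (s = 7*(2*(3/(-5))*(-2 + 3/(-5))) = 7*(2*(3*(-⅕))*(-2 + 3*(-⅕))) = 7*(2*(-⅗)*(-2 - ⅗)) = 7*(2*(-⅗)*(-13/5)) = 7*(78/25) = 546/25 ≈ 21.840)
-1431 + s = -1431 + 546/25 = -35229/25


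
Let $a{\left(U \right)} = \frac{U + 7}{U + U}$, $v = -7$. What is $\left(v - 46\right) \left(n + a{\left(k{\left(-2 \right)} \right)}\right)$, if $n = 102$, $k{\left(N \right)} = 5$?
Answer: $- \frac{27348}{5} \approx -5469.6$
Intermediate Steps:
$a{\left(U \right)} = \frac{7 + U}{2 U}$
$\left(v - 46\right) \left(n + a{\left(k{\left(-2 \right)} \right)}\right) = \left(-7 - 46\right) \left(102 + \frac{7 + 5}{2 \cdot 5}\right) = - 53 \left(102 + \frac{1}{2} \cdot \frac{1}{5} \cdot 12\right) = - 53 \left(102 + \frac{6}{5}\right) = \left(-53\right) \frac{516}{5} = - \frac{27348}{5}$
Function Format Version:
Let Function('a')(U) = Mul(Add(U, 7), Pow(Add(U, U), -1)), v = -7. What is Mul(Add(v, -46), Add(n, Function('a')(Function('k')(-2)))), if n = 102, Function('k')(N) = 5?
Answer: Rational(-27348, 5) ≈ -5469.6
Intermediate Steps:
Function('a')(U) = Mul(Rational(1, 2), Pow(U, -1), Add(7, U)) (Function('a')(U) = Mul(Add(7, U), Pow(Mul(2, U), -1)) = Mul(Add(7, U), Mul(Rational(1, 2), Pow(U, -1))) = Mul(Rational(1, 2), Pow(U, -1), Add(7, U)))
Mul(Add(v, -46), Add(n, Function('a')(Function('k')(-2)))) = Mul(Add(-7, -46), Add(102, Mul(Rational(1, 2), Pow(5, -1), Add(7, 5)))) = Mul(-53, Add(102, Mul(Rational(1, 2), Rational(1, 5), 12))) = Mul(-53, Add(102, Rational(6, 5))) = Mul(-53, Rational(516, 5)) = Rational(-27348, 5)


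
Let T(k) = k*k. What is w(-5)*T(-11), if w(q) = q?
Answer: -605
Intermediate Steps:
T(k) = k²
w(-5)*T(-11) = -5*(-11)² = -5*121 = -605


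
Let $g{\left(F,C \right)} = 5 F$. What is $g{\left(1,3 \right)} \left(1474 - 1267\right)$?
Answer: $1035$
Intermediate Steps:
$g{\left(1,3 \right)} \left(1474 - 1267\right) = 5 \cdot 1 \left(1474 - 1267\right) = 5 \left(1474 - 1267\right) = 5 \cdot 207 = 1035$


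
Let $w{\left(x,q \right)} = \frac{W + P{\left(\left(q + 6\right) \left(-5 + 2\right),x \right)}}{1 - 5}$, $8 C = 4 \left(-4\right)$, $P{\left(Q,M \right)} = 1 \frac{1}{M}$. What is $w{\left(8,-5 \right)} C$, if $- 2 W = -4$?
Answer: $\frac{17}{16} \approx 1.0625$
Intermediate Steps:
$W = 2$ ($W = \left(- \frac{1}{2}\right) \left(-4\right) = 2$)
$P{\left(Q,M \right)} = \frac{1}{M}$
$C = -2$ ($C = \frac{4 \left(-4\right)}{8} = \frac{1}{8} \left(-16\right) = -2$)
$w{\left(x,q \right)} = - \frac{1}{2} - \frac{1}{4 x}$ ($w{\left(x,q \right)} = \frac{2 + \frac{1}{x}}{1 - 5} = \frac{2 + \frac{1}{x}}{-4} = \left(2 + \frac{1}{x}\right) \left(- \frac{1}{4}\right) = - \frac{1}{2} - \frac{1}{4 x}$)
$w{\left(8,-5 \right)} C = \frac{-1 - 16}{4 \cdot 8} \left(-2\right) = \frac{1}{4} \cdot \frac{1}{8} \left(-1 - 16\right) \left(-2\right) = \frac{1}{4} \cdot \frac{1}{8} \left(-17\right) \left(-2\right) = \left(- \frac{17}{32}\right) \left(-2\right) = \frac{17}{16}$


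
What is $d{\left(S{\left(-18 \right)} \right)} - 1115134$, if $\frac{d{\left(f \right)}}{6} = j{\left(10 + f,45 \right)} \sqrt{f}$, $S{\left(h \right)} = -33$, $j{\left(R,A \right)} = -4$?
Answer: $-1115134 - 24 i \sqrt{33} \approx -1.1151 \cdot 10^{6} - 137.87 i$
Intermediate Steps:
$d{\left(f \right)} = - 24 \sqrt{f}$ ($d{\left(f \right)} = 6 \left(- 4 \sqrt{f}\right) = - 24 \sqrt{f}$)
$d{\left(S{\left(-18 \right)} \right)} - 1115134 = - 24 \sqrt{-33} - 1115134 = - 24 i \sqrt{33} - 1115134 = -1115134 - 24 i \sqrt{33}$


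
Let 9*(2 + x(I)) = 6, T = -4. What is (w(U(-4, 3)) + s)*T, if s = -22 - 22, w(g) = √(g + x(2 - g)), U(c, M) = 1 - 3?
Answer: 176 - 4*I*√30/3 ≈ 176.0 - 7.303*I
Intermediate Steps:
U(c, M) = -2
x(I) = -4/3 (x(I) = -2 + (⅑)*6 = -2 + ⅔ = -4/3)
w(g) = √(-4/3 + g) (w(g) = √(g - 4/3) = √(-4/3 + g))
s = -44
(w(U(-4, 3)) + s)*T = (√(-12 + 9*(-2))/3 - 44)*(-4) = (√(-12 - 18)/3 - 44)*(-4) = (√(-30)/3 - 44)*(-4) = ((I*√30)/3 - 44)*(-4) = (I*√30/3 - 44)*(-4) = (-44 + I*√30/3)*(-4) = 176 - 4*I*√30/3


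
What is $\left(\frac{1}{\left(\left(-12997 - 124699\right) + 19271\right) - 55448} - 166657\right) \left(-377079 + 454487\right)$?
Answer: $- \frac{38018024161344}{2947} \approx -1.2901 \cdot 10^{10}$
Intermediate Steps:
$\left(\frac{1}{\left(\left(-12997 - 124699\right) + 19271\right) - 55448} - 166657\right) \left(-377079 + 454487\right) = \left(\frac{1}{\left(-137696 + 19271\right) - 55448} - 166657\right) 77408 = \left(\frac{1}{-118425 - 55448} - 166657\right) 77408 = \left(\frac{1}{-173873} - 166657\right) 77408 = \left(- \frac{1}{173873} - 166657\right) 77408 = \left(- \frac{28977152562}{173873}\right) 77408 = - \frac{38018024161344}{2947}$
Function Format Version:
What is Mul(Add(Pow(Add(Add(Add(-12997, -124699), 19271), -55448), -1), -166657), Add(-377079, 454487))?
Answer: Rational(-38018024161344, 2947) ≈ -1.2901e+10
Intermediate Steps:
Mul(Add(Pow(Add(Add(Add(-12997, -124699), 19271), -55448), -1), -166657), Add(-377079, 454487)) = Mul(Add(Pow(Add(Add(-137696, 19271), -55448), -1), -166657), 77408) = Mul(Add(Pow(Add(-118425, -55448), -1), -166657), 77408) = Mul(Add(Pow(-173873, -1), -166657), 77408) = Mul(Add(Rational(-1, 173873), -166657), 77408) = Mul(Rational(-28977152562, 173873), 77408) = Rational(-38018024161344, 2947)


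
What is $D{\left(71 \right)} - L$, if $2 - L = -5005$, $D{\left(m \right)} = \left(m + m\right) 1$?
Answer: $-4865$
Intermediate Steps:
$D{\left(m \right)} = 2 m$ ($D{\left(m \right)} = 2 m 1 = 2 m$)
$L = 5007$ ($L = 2 - -5005 = 2 + 5005 = 5007$)
$D{\left(71 \right)} - L = 2 \cdot 71 - 5007 = 142 - 5007 = -4865$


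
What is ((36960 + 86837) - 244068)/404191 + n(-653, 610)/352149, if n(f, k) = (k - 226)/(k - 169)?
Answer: -6225885183265/20923312099473 ≈ -0.29756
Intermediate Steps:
n(f, k) = (-226 + k)/(-169 + k)
((36960 + 86837) - 244068)/404191 + n(-653, 610)/352149 = ((36960 + 86837) - 244068)/404191 + ((-226 + 610)/(-169 + 610))/352149 = (123797 - 244068)*(1/404191) + (384/441)*(1/352149) = -120271*1/404191 + ((1/441)*384)*(1/352149) = -120271/404191 + (128/147)*(1/352149) = -120271/404191 + 128/51765903 = -6225885183265/20923312099473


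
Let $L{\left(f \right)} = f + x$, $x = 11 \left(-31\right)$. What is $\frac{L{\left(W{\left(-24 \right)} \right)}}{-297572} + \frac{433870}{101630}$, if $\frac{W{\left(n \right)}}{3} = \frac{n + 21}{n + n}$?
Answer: $\frac{206627520663}{48387587776} \approx 4.2703$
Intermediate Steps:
$x = -341$
$W{\left(n \right)} = \frac{3 \left(21 + n\right)}{2 n}$ ($W{\left(n \right)} = 3 \frac{n + 21}{n + n} = 3 \frac{21 + n}{2 n} = \frac{3 \left(21 + n\right)}{2 n}$)
$L{\left(f \right)} = -341 + f$ ($L{\left(f \right)} = f - 341 = -341 + f$)
$\frac{L{\left(W{\left(-24 \right)} \right)}}{-297572} + \frac{433870}{101630} = \frac{-341 + \frac{3 \left(21 - 24\right)}{2 \left(-24\right)}}{-297572} + \frac{433870}{101630} = \left(-341 + \frac{3}{2} \left(- \frac{1}{24}\right) \left(-3\right)\right) \left(- \frac{1}{297572}\right) + 433870 \cdot \frac{1}{101630} = \left(-341 + \frac{3}{16}\right) \left(- \frac{1}{297572}\right) + \frac{43387}{10163} = \left(- \frac{5453}{16}\right) \left(- \frac{1}{297572}\right) + \frac{43387}{10163} = \frac{5453}{4761152} + \frac{43387}{10163} = \frac{206627520663}{48387587776}$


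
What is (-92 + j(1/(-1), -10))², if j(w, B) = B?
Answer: 10404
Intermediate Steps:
(-92 + j(1/(-1), -10))² = (-92 - 10)² = (-102)² = 10404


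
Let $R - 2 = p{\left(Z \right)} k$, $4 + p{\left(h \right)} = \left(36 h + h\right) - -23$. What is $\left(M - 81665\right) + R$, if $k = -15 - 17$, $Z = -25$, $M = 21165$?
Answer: $-31506$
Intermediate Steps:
$k = -32$
$p{\left(h \right)} = 19 + 37 h$ ($p{\left(h \right)} = -4 + \left(\left(36 h + h\right) - -23\right) = -4 + \left(37 h + 23\right) = -4 + \left(23 + 37 h\right) = 19 + 37 h$)
$R = 28994$ ($R = 2 + \left(19 + 37 \left(-25\right)\right) \left(-32\right) = 2 + \left(19 - 925\right) \left(-32\right) = 2 - -28992 = 2 + 28992 = 28994$)
$\left(M - 81665\right) + R = \left(21165 - 81665\right) + 28994 = -60500 + 28994 = -31506$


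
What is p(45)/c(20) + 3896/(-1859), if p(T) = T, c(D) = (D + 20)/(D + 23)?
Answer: 688265/14872 ≈ 46.279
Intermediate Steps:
c(D) = (20 + D)/(23 + D)
p(45)/c(20) + 3896/(-1859) = 45/(((20 + 20)/(23 + 20))) + 3896/(-1859) = 45/((40/43)) + 3896*(-1/1859) = 45/(((1/43)*40)) - 3896/1859 = 45/(40/43) - 3896/1859 = 45*(43/40) - 3896/1859 = 387/8 - 3896/1859 = 688265/14872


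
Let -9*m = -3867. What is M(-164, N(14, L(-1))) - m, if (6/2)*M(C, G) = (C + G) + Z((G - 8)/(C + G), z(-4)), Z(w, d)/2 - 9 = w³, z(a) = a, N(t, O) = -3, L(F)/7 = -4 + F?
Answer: -6697429132/13972389 ≈ -479.33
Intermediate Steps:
L(F) = -28 + 7*F (L(F) = 7*(-4 + F) = -28 + 7*F)
Z(w, d) = 18 + 2*w³
m = 1289/3 (m = -⅑*(-3867) = 1289/3 ≈ 429.67)
M(C, G) = 6 + C/3 + G/3 + 2*(-8 + G)³/(3*(C + G)³) (M(C, G) = ((C + G) + (18 + 2*((G - 8)/(C + G))³))/3 = ((C + G) + (18 + 2*((-8 + G)/(C + G))³))/3 = ((C + G) + (18 + 2*((-8 + G)³/(C + G)³)))/3 = ((C + G) + (18 + 2*(-8 + G)³/(C + G)³))/3 = (18 + C + G + 2*(-8 + G)³/(C + G)³)/3 = 6 + C/3 + G/3 + 2*(-8 + G)³/(3*(C + G)³))
M(-164, N(14, L(-1))) - m = (6 + (⅓)*(-164) + (⅓)*(-3) + 2*(-8 - 3)³/(3*(-164 - 3)³)) - 1*1289/3 = (6 - 164/3 - 1 + (⅔)*(-11)³/(-167)³) - 1289/3 = (6 - 164/3 - 1 + (⅔)*(-1331)*(-1/4657463)) - 1289/3 = (6 - 164/3 - 1 + 2662/13972389) - 1289/3 = -231319775/4657463 - 1289/3 = -6697429132/13972389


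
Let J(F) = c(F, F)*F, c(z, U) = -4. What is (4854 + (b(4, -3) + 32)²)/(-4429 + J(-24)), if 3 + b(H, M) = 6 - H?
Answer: -5815/4333 ≈ -1.3420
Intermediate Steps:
b(H, M) = 3 - H (b(H, M) = -3 + (6 - H) = 3 - H)
J(F) = -4*F
(4854 + (b(4, -3) + 32)²)/(-4429 + J(-24)) = (4854 + ((3 - 1*4) + 32)²)/(-4429 - 4*(-24)) = (4854 + ((3 - 4) + 32)²)/(-4429 + 96) = (4854 + (-1 + 32)²)/(-4333) = (4854 + 31²)*(-1/4333) = (4854 + 961)*(-1/4333) = 5815*(-1/4333) = -5815/4333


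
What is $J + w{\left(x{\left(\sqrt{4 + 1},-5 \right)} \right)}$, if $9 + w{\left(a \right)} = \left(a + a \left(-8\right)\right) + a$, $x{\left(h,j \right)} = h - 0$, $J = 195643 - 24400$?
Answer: $171234 - 6 \sqrt{5} \approx 1.7122 \cdot 10^{5}$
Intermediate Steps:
$J = 171243$
$x{\left(h,j \right)} = h$ ($x{\left(h,j \right)} = h + 0 = h$)
$w{\left(a \right)} = -9 - 6 a$ ($w{\left(a \right)} = -9 + \left(\left(a + a \left(-8\right)\right) + a\right) = -9 + \left(\left(a - 8 a\right) + a\right) = -9 + \left(- 7 a + a\right) = -9 - 6 a$)
$J + w{\left(x{\left(\sqrt{4 + 1},-5 \right)} \right)} = 171243 - \left(9 + 6 \sqrt{4 + 1}\right) = 171243 - \left(9 + 6 \sqrt{5}\right) = 171234 - 6 \sqrt{5}$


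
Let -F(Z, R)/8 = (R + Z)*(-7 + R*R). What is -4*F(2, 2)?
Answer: -384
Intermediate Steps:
F(Z, R) = -8*(-7 + R²)*(R + Z) (F(Z, R) = -8*(R + Z)*(-7 + R*R) = -8*(R + Z)*(-7 + R²) = -8*(-7 + R²)*(R + Z))
-4*F(2, 2) = -4*(-8*2³ + 56*2 + 56*2 - 8*2*2²) = -4*(-8*8 + 112 + 112 - 8*2*4) = -4*(-64 + 112 + 112 - 64) = -4*96 = -384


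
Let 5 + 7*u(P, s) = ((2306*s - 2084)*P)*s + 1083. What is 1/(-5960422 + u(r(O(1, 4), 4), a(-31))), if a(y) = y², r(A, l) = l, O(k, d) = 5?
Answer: 7/8468824932 ≈ 8.2656e-10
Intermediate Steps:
u(P, s) = 154 + P*s*(-2084 + 2306*s)/7 (u(P, s) = -5/7 + (((2306*s - 2084)*P)*s + 1083)/7 = -5/7 + (((-2084 + 2306*s)*P)*s + 1083)/7 = -5/7 + ((P*(-2084 + 2306*s))*s + 1083)/7 = -5/7 + (P*s*(-2084 + 2306*s) + 1083)/7 = -5/7 + (1083 + P*s*(-2084 + 2306*s))/7 = -5/7 + (1083/7 + P*s*(-2084 + 2306*s)/7) = 154 + P*s*(-2084 + 2306*s)/7)
1/(-5960422 + u(r(O(1, 4), 4), a(-31))) = 1/(-5960422 + (154 - 2084/7*4*(-31)² + (2306/7)*4*((-31)²)²)) = 1/(-5960422 + (154 - 2084/7*4*961 + (2306/7)*4*961²)) = 1/(-5960422 + (154 - 8010896/7 + (2306/7)*4*923521)) = 1/(-5960422 + (154 - 8010896/7 + 8518557704/7)) = 1/(-5960422 + 8510547886/7) = 1/(8468824932/7) = 7/8468824932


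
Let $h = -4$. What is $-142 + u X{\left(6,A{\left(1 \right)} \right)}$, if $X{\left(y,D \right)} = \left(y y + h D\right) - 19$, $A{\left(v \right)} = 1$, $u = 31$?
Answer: $261$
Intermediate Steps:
$X{\left(y,D \right)} = -19 + y^{2} - 4 D$ ($X{\left(y,D \right)} = \left(y y - 4 D\right) - 19 = \left(y^{2} - 4 D\right) - 19 = -19 + y^{2} - 4 D$)
$-142 + u X{\left(6,A{\left(1 \right)} \right)} = -142 + 31 \left(-19 + 6^{2} - 4\right) = -142 + 31 \left(-19 + 36 - 4\right) = -142 + 31 \cdot 13 = -142 + 403 = 261$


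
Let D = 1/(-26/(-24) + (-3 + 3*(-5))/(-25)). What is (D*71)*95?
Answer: 2023500/541 ≈ 3740.3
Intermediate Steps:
D = 300/541 (D = 1/(-26*(-1/24) + (-3 - 15)*(-1/25)) = 1/(13/12 - 18*(-1/25)) = 1/(13/12 + 18/25) = 1/(541/300) = 300/541 ≈ 0.55453)
(D*71)*95 = ((300/541)*71)*95 = (21300/541)*95 = 2023500/541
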